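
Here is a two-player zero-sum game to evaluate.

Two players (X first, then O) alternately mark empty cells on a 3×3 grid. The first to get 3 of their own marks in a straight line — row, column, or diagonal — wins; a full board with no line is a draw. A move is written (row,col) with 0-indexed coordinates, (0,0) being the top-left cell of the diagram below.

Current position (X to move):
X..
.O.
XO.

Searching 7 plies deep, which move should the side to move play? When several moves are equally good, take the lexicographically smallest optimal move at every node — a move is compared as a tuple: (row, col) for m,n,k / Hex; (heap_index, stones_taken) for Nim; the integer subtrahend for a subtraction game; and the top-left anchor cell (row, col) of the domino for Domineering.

X's best at [X../.O./XO.]: (0,1)

p1 X@[X../.O./XO.]: (0,1)[XX./.O./XO.]+1* (0,2)[X.X/.O./XO.]-1 (1,0)[X../XO./XO.]+1 (1,2)[X../.OX/XO.]-1 (2,2)[X../.O./XOX]-1
p2 O@[XX./.O./XO.]: (0,2)[XXO/.O./XO.]-1* (1,0)[XX./OO./XO.]-1 (1,2)[XX./.OO/XO.]-1 (2,2)[XX./.O./XOO]-1
p3 X@[XXO/.O./XO.]: (1,0)[XXO/XO./XO.]+1* (1,2)[XXO/.OX/XO.]+0 (2,2)[XXO/.O./XOX]+0
p4 O@[XXO/XO./XO.] terminal -1; root [X../.O./XO.] d7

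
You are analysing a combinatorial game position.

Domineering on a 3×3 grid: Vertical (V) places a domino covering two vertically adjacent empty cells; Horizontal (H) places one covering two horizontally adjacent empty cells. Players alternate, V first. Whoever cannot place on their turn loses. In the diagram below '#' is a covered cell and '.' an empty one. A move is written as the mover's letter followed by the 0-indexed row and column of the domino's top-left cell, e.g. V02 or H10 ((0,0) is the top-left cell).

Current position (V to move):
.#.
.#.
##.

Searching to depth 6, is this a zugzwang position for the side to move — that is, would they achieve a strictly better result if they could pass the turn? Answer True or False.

zugzwang(.#./.#./##., V) = False

[.#./.#./##.] V move#1: V00:+1/##./##./##.*, V02:+1/.##/.##/##., V12:+1/.#./.##/###
[##./##./##.] end (terminal -1, H#2); searched .#./.#./##. to 6
suppose V passes — search the same position with H to move:
pass> [.#./.#./##.] end (terminal -1, H#1); searched .#./.#./##. to 6
for V: play +1, pass +1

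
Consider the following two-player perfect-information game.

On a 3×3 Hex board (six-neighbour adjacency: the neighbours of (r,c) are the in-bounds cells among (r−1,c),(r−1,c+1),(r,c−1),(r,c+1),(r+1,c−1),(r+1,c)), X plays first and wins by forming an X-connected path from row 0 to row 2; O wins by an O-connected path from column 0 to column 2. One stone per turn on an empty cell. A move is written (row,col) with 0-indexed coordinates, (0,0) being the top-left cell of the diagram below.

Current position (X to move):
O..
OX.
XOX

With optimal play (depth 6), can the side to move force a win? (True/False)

[O../OX./XOX] X move#1: (0,1):+1/OX./OX./XOX*, (0,2):+1/O.X/OX./XOX, (1,2):+1/O../OXX/XOX
[OX./OX./XOX] end (terminal -1, O#2); searched O../OX./XOX to 6

X winning at [O../OX./XOX]: True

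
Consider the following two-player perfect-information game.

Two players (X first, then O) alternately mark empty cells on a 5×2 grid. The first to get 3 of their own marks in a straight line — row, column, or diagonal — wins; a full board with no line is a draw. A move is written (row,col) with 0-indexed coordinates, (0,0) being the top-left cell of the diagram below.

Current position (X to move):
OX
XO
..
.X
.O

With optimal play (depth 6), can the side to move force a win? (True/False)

X winning at [OX/XO/../.X/.O]: False

p1 X@[OX/XO/../.X/.O]: (2,0)[OX/XO/X./.X/.O]+0* (2,1)[OX/XO/.X/.X/.O]+0 (3,0)[OX/XO/../XX/.O]+0 (4,0)[OX/XO/../.X/XO]+0
p2 O@[OX/XO/X./.X/.O]: (2,1)[OX/XO/XO/.X/.O]-1 (3,0)[OX/XO/X./OX/.O]+0* (4,0)[OX/XO/X./.X/OO]-1
p3 X@[OX/XO/X./OX/.O]: (2,1)[OX/XO/XX/OX/.O]+0* (4,0)[OX/XO/X./OX/XO]+0
p4 O@[OX/XO/XX/OX/.O]: (4,0)[OX/XO/XX/OX/OO]+0*
p5 X@[OX/XO/XX/OX/OO] terminal +0; root [OX/XO/../.X/.O] d6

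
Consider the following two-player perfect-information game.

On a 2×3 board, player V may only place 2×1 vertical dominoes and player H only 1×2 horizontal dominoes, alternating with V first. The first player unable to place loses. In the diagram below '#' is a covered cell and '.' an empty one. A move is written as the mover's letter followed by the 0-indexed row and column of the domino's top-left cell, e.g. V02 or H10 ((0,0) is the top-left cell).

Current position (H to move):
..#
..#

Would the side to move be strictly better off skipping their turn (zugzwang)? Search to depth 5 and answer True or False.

ply 1, H at ..#/..# | H00=+1→###/..#*; H10=+1→..#/###
ply 2: ###/..# is terminal -1 (V); from ..#/..# depth 5
pass branch (V moves first from the same position):
  | ply 1, V at ..#/..# | V00=+1→#.#/#.#*; V01=+1→.##/.##
  | ply 2: #.#/#.# is terminal -1 (H); from ..#/..# depth 5
H moving scores +1; H passing scores -1

zugzwang(..#/..#, H) = False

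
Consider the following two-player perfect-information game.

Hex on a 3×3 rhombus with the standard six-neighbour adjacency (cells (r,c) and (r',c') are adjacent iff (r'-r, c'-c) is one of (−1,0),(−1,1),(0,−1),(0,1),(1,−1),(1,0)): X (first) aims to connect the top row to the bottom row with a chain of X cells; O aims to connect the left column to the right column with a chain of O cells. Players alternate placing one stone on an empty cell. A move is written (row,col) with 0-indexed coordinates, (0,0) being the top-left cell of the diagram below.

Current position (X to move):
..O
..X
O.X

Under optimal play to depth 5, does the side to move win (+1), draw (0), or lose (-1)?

ply 1, X at ..O/..X/O.X | (0,0)=-1→X.O/..X/O.X*; (0,1)=-1→.XO/..X/O.X; (1,0)=-1→..O/X.X/O.X; (1,1)=-1→..O/.XX/O.X; (2,1)=-1→..O/..X/OXX
ply 2, O at X.O/..X/O.X | (0,1)=+1→XOO/..X/O.X*; (1,0)=+1→X.O/O.X/O.X; (1,1)=+1→X.O/.OX/O.X; (2,1)=-1→X.O/..X/OOX
ply 3, X at XOO/..X/O.X | (1,0)=-1→XOO/X.X/O.X*; (1,1)=-1→XOO/.XX/O.X; (2,1)=-1→XOO/..X/OXX
ply 4, O at XOO/X.X/O.X | (1,1)=+1→XOO/XOX/O.X*; (2,1)=-1→XOO/X.X/OOX
ply 5: XOO/XOX/O.X is terminal -1 (X); from ..O/..X/O.X depth 5

value(..O/..X/O.X, X) = -1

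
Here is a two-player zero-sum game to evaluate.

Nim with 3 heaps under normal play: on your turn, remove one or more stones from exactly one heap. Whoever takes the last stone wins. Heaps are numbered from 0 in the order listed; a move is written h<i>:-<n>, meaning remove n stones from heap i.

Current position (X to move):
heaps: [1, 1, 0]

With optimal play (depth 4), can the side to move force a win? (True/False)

ply 1, X at (1,1,0) | h0:-1=-1→(0,1,0)*; h1:-1=-1→(1,0,0)
ply 2, O at (0,1,0) | h1:-1=+1→(0,0,0)*
ply 3: (0,0,0) is terminal -1 (X); from (1,1,0) depth 4

X winning at [(1,1,0)]: False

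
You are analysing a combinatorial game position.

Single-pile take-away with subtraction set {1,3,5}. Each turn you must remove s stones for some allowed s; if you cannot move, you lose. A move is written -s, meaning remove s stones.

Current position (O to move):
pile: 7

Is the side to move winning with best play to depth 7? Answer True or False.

ply 1, O at 7 | -1=+1→6*; -3=+1→4; -5=+1→2
ply 2, X at 6 | -1=-1→5*; -3=-1→3; -5=-1→1
ply 3, O at 5 | -1=+1→4*; -3=+1→2; -5=+1→0
ply 4, X at 4 | -1=-1→3*; -3=-1→1
ply 5, O at 3 | -1=+1→2*; -3=+1→0
ply 6, X at 2 | -1=-1→1*
ply 7, O at 1 | -1=+1→0*
ply 8: 0 is terminal -1 (X); from 7 depth 7

O winning at [7]: True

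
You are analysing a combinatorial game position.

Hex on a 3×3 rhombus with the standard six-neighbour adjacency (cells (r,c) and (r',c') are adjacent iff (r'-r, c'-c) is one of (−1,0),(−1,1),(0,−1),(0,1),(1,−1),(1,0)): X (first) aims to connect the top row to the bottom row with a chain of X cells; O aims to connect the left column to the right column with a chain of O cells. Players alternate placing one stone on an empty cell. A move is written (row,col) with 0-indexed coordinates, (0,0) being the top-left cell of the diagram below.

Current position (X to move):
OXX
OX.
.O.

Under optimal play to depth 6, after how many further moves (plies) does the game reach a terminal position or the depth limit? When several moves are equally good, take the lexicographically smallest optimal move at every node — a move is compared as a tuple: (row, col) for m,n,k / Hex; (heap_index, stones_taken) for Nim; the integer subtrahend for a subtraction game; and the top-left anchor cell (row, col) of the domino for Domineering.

PV length from [OXX/OX./.O.]: 3 plies

[OXX/OX./.O.] X move#1: (1,2):+1/OXX/OXX/.O.*, (2,0):+1/OXX/OX./XO., (2,2):+1/OXX/OX./.OX
[OXX/OXX/.O.] O move#2: (2,0):-1/OXX/OXX/OO.*, (2,2):-1/OXX/OXX/.OO
[OXX/OXX/OO.] X move#3: (2,2):+1/OXX/OXX/OOX*
[OXX/OXX/OOX] end (terminal -1, O#4); searched OXX/OX./.O. to 6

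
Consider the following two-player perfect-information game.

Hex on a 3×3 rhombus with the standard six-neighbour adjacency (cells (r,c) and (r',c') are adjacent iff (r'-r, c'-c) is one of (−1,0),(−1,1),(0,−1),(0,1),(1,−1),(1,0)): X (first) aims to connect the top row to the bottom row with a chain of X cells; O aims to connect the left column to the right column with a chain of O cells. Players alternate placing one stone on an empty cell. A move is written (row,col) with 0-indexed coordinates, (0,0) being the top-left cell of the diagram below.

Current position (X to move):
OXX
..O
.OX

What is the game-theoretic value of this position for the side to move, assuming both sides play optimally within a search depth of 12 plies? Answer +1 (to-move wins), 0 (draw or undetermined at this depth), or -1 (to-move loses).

value(OXX/..O/.OX, X) = +1

p1 X@[OXX/..O/.OX]: (1,0)[OXX/X.O/.OX]-1 (1,1)[OXX/.XO/.OX]-1 (2,0)[OXX/..O/XOX]+1*
p2 O@[OXX/..O/XOX]: (1,0)[OXX/O.O/XOX]-1* (1,1)[OXX/.OO/XOX]-1
p3 X@[OXX/O.O/XOX]: (1,1)[OXX/OXO/XOX]+1*
p4 O@[OXX/OXO/XOX] terminal -1; root [OXX/..O/.OX] d12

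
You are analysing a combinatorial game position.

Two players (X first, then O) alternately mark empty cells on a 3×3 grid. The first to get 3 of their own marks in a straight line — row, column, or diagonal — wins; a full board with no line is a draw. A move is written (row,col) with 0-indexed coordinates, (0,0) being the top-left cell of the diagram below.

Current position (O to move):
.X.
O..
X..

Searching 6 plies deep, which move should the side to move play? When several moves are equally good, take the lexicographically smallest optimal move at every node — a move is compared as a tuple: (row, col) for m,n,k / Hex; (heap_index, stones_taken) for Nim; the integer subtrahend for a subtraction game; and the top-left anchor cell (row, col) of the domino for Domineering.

O's best at [.X./O../X..]: (1,1)

[.X./O../X..] O move#1: (0,0):-1/OX./O../X.., (0,2):-1/.XO/O../X.., (1,1):+0/.X./OO./X..*, (1,2):-1/.X./O.O/X.., (2,1):-1/.X./O../XO., (2,2):-1/.X./O../X.O
[.X./OO./X..] X move#2: (0,0):-1/XX./OO./X.., (0,2):-1/.XX/OO./X.., (1,2):+0/.X./OOX/X..*, (2,1):-1/.X./OO./XX., (2,2):-1/.X./OO./X.X
[.X./OOX/X..] O move#3: (0,0):-1/OX./OOX/X.., (0,2):+0/.XO/OOX/X..*, (2,1):-1/.X./OOX/XO., (2,2):+0/.X./OOX/X.O
[.XO/OOX/X..] X move#4: (0,0):+0/XXO/OOX/X..*, (2,1):+0/.XO/OOX/XX., (2,2):+0/.XO/OOX/X.X
[XXO/OOX/X..] O move#5: (2,1):+0/XXO/OOX/XO.*, (2,2):+0/XXO/OOX/X.O
[XXO/OOX/XO.] X move#6: (2,2):+0/XXO/OOX/XOX*
[XXO/OOX/XOX] end (terminal +0, O#7); searched .X./O../X.. to 6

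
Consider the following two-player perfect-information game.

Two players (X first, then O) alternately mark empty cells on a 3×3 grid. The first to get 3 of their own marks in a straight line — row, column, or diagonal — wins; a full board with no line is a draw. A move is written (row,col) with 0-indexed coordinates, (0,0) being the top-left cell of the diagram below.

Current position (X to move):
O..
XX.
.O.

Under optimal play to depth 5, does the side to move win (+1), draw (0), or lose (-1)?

ply 1, X at O../XX./.O. | (0,1)=+0→OX./XX./.O.; (0,2)=+1→O.X/XX./.O.*; (1,2)=+1→O../XXX/.O.; (2,0)=+1→O../XX./XO.; (2,2)=+0→O../XX./.OX
ply 2, O at O.X/XX./.O. | (0,1)=-1→OOX/XX./.O.*; (1,2)=-1→O.X/XXO/.O.; (2,0)=-1→O.X/XX./OO.; (2,2)=-1→O.X/XX./.OO
ply 3, X at OOX/XX./.O. | (1,2)=+1→OOX/XXX/.O.*; (2,0)=+1→OOX/XX./XO.; (2,2)=+1→OOX/XX./.OX
ply 4: OOX/XXX/.O. is terminal -1 (O); from O../XX./.O. depth 5

value(O../XX./.O., X) = +1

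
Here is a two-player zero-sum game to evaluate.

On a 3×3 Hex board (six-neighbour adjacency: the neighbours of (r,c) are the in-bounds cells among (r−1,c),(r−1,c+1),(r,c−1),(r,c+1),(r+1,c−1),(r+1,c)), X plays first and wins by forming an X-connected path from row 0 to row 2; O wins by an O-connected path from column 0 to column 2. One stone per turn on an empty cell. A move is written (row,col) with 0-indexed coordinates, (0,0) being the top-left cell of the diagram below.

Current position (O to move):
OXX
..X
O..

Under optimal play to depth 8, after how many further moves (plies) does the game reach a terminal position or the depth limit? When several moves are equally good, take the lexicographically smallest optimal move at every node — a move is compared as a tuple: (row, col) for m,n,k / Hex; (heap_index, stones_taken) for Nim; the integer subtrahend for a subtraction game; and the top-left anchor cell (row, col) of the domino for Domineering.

PV length from [OXX/..X/O..]: 4 plies

ply 1, O at OXX/..X/O.. | (1,0)=-1→OXX/O.X/O..*; (1,1)=-1→OXX/.OX/O..; (2,1)=-1→OXX/..X/OO.; (2,2)=-1→OXX/..X/O.O
ply 2, X at OXX/O.X/O.. | (1,1)=+1→OXX/OXX/O..*; (2,1)=+1→OXX/O.X/OX.; (2,2)=+1→OXX/O.X/O.X
ply 3, O at OXX/OXX/O.. | (2,1)=-1→OXX/OXX/OO.*; (2,2)=-1→OXX/OXX/O.O
ply 4, X at OXX/OXX/OO. | (2,2)=+1→OXX/OXX/OOX*
ply 5: OXX/OXX/OOX is terminal -1 (O); from OXX/..X/O.. depth 8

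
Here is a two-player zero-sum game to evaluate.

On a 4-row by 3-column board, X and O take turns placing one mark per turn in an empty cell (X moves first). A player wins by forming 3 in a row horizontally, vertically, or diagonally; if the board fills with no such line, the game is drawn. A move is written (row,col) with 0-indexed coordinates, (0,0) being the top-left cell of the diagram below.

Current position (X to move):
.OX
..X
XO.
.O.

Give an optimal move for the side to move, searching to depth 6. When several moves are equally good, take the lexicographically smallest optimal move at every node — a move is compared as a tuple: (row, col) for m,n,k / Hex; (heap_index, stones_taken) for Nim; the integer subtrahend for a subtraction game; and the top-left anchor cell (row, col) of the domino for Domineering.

X's best at [.OX/..X/XO./.O.]: (1,1)

p1 X@[.OX/..X/XO./.O.]: (0,0)[XOX/..X/XO./.O.]-1 (1,0)[.OX/X.X/XO./.O.]-1 (1,1)[.OX/.XX/XO./.O.]+1* (2,2)[.OX/..X/XOX/.O.]+1 (3,0)[.OX/..X/XO./XO.]-1 (3,2)[.OX/..X/XO./.OX]-1
p2 O@[.OX/.XX/XO./.O.] terminal -1; root [.OX/..X/XO./.O.] d6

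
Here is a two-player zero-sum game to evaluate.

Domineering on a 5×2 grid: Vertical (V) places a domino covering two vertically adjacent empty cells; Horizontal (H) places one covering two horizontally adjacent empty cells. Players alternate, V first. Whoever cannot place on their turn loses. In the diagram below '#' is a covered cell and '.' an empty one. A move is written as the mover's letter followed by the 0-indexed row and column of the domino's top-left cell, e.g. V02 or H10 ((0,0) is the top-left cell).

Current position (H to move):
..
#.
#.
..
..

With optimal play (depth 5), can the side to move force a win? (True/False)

ply 1, H at ../#./#./../.. | H00=-1→##/#./#./../..; H30=+1→../#./#./##/..*; H40=+1→../#./#./../##
ply 2, V at ../#./#./##/.. | V01=-1→.#/##/#./##/..*; V11=-1→../##/##/##/..
ply 3, H at .#/##/#./##/.. | H40=+1→.#/##/#./##/##*
ply 4: .#/##/#./##/## is terminal -1 (V); from ../#./#./../.. depth 5

H winning at [../#./#./../..]: True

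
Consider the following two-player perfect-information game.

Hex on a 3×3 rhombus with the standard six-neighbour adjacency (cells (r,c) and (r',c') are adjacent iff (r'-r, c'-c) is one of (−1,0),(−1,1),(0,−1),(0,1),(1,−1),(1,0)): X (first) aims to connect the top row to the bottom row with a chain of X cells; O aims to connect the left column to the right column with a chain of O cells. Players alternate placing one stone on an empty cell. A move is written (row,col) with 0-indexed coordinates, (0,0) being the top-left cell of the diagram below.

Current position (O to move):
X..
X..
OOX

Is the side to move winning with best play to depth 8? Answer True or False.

O winning at [X../X../OOX]: True

ply 1, O at X../X../OOX | (0,1)=-1→XO./X../OOX; (0,2)=+1→X.O/X../OOX*; (1,1)=+1→X../XO./OOX; (1,2)=+1→X../X.O/OOX
ply 2, X at X.O/X../OOX | (0,1)=-1→XXO/X../OOX*; (1,1)=-1→X.O/XX./OOX; (1,2)=-1→X.O/X.X/OOX
ply 3, O at XXO/X../OOX | (1,1)=+1→XXO/XO./OOX*; (1,2)=+1→XXO/X.O/OOX
ply 4: XXO/XO./OOX is terminal -1 (X); from X../X../OOX depth 8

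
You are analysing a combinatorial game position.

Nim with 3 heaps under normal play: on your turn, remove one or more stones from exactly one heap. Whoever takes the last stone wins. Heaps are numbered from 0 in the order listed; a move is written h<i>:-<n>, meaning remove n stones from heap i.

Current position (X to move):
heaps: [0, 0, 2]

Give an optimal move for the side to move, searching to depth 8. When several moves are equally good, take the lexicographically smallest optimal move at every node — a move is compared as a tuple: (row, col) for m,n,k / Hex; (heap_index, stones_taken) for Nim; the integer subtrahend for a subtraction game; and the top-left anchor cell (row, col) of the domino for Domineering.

X's best at [(0,0,2)]: h2:-2

[(0,0,2)] X move#1: h2:-1:-1/(0,0,1), h2:-2:+1/(0,0,0)*
[(0,0,0)] end (terminal -1, O#2); searched (0,0,2) to 8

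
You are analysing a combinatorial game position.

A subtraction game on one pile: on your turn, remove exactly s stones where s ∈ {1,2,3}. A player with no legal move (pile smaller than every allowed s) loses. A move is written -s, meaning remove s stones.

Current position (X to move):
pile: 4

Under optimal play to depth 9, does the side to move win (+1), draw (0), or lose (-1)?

[4] X move#1: -1:-1/3*, -2:-1/2, -3:-1/1
[3] O move#2: -1:-1/2, -2:-1/1, -3:+1/0*
[0] end (terminal -1, X#3); searched 4 to 9

value(4, X) = -1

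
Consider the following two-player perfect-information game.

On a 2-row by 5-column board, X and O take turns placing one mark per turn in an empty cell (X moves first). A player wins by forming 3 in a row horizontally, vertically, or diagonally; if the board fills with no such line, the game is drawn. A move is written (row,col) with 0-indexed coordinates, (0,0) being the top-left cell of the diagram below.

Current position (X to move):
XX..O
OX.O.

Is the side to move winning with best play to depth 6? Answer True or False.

X winning at [XX..O/OX.O.]: True

[XX..O/OX.O.] X move#1: (0,2):+1/XXX.O/OX.O.*, (0,3):+0/XX.XO/OX.O., (1,2):+0/XX..O/OXXO., (1,4):+0/XX..O/OX.OX
[XXX.O/OX.O.] end (terminal -1, O#2); searched XX..O/OX.O. to 6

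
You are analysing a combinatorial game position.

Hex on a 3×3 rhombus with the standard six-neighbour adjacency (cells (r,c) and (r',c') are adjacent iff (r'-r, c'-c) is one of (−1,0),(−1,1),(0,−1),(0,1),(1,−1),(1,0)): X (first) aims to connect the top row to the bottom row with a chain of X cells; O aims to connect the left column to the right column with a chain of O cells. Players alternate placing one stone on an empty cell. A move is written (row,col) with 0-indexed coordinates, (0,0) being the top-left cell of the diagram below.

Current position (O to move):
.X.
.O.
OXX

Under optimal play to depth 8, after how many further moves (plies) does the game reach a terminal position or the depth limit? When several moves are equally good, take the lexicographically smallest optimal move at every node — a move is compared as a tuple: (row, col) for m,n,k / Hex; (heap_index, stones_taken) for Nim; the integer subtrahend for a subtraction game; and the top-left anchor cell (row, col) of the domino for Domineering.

ply 1, O at .X./.O./OXX | (0,0)=+1→OX./.O./OXX*; (0,2)=+1→.XO/.O./OXX; (1,0)=+1→.X./OO./OXX; (1,2)=+1→.X./.OO/OXX
ply 2, X at OX./.O./OXX | (0,2)=-1→OXX/.O./OXX*; (1,0)=-1→OX./XO./OXX; (1,2)=-1→OX./.OX/OXX
ply 3, O at OXX/.O./OXX | (1,0)=-1→OXX/OO./OXX; (1,2)=+1→OXX/.OO/OXX*
ply 4: OXX/.OO/OXX is terminal -1 (X); from .X./.O./OXX depth 8

PV length from [.X./.O./OXX]: 3 plies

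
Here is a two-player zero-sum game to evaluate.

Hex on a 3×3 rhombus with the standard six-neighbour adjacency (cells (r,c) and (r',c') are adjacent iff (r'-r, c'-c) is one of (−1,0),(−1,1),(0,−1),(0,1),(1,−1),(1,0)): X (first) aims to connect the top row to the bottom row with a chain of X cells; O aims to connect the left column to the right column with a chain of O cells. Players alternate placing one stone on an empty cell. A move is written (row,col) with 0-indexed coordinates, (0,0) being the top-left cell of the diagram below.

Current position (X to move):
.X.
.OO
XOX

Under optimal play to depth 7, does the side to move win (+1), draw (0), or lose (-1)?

p1 X@[.X./.OO/XOX]: (0,0)[XX./.OO/XOX]-1 (0,2)[.XX/.OO/XOX]-1 (1,0)[.X./XOO/XOX]+1*
p2 O@[.X./XOO/XOX] terminal -1; root [.X./.OO/XOX] d7

value(.X./.OO/XOX, X) = +1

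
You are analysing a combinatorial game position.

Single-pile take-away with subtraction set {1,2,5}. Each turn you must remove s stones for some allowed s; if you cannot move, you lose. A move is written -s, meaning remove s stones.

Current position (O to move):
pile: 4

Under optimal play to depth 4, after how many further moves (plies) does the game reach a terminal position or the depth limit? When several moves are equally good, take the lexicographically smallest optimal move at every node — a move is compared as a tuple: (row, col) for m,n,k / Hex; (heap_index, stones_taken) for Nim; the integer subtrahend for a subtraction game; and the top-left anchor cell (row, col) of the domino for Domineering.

PV length from [4]: 3 plies

ply 1, O at 4 | -1=+1→3*; -2=-1→2
ply 2, X at 3 | -1=-1→2*; -2=-1→1
ply 3, O at 2 | -1=-1→1; -2=+1→0*
ply 4: 0 is terminal -1 (X); from 4 depth 4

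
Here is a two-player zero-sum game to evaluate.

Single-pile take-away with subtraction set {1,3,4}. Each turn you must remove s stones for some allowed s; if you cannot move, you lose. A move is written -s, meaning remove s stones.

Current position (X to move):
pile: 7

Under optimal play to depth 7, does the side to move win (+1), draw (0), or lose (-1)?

value(7, X) = -1

ply 1, X at 7 | -1=-1→6*; -3=-1→4; -4=-1→3
ply 2, O at 6 | -1=-1→5; -3=-1→3; -4=+1→2*
ply 3, X at 2 | -1=-1→1*
ply 4, O at 1 | -1=+1→0*
ply 5: 0 is terminal -1 (X); from 7 depth 7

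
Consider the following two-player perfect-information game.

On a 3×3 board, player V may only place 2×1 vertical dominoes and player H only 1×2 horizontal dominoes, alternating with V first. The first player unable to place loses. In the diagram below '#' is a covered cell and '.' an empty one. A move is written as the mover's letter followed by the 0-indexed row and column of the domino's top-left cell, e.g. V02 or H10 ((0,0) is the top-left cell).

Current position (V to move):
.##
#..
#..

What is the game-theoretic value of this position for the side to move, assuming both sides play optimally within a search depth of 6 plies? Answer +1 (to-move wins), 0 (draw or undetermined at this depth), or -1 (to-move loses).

p1 V@[.##/#../#..]: V11[.##/##./##.]+1* V12[.##/#.#/#.#]+1
p2 H@[.##/##./##.] terminal -1; root [.##/#../#..] d6

value(.##/#../#.., V) = +1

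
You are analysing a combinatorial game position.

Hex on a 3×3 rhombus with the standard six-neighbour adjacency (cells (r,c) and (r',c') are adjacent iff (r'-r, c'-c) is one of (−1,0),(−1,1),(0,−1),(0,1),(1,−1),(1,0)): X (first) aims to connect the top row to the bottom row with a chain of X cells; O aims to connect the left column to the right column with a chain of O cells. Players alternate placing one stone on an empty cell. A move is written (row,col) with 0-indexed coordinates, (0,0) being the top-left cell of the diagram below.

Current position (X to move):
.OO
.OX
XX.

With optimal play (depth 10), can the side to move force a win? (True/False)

p1 X@[.OO/.OX/XX.]: (0,0)[XOO/.OX/XX.]-1* (1,0)[.OO/XOX/XX.]-1 (2,2)[.OO/.OX/XXX]-1
p2 O@[XOO/.OX/XX.]: (1,0)[XOO/OOX/XX.]+1* (2,2)[XOO/.OX/XXO]-1
p3 X@[XOO/OOX/XX.] terminal -1; root [.OO/.OX/XX.] d10

X winning at [.OO/.OX/XX.]: False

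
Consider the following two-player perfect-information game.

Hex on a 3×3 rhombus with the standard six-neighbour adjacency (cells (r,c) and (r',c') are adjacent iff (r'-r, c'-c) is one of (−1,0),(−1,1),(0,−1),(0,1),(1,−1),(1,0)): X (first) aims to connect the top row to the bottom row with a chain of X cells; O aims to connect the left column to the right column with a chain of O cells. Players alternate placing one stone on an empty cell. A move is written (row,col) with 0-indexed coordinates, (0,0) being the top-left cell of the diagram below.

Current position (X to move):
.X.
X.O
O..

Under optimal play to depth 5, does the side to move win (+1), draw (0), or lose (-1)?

ply 1, X at .X./X.O/O.. | (0,0)=-1→XX./X.O/O..*; (0,2)=-1→.XX/X.O/O..; (1,1)=-1→.X./XXO/O..; (2,1)=-1→.X./X.O/OX.; (2,2)=-1→.X./X.O/O.X
ply 2, O at XX./X.O/O.. | (0,2)=+1→XXO/X.O/O..*; (1,1)=+1→XX./XOO/O..; (2,1)=+1→XX./X.O/OO.; (2,2)=+1→XX./X.O/O.O
ply 3, X at XXO/X.O/O.. | (1,1)=-1→XXO/XXO/O..*; (2,1)=-1→XXO/X.O/OX.; (2,2)=-1→XXO/X.O/O.X
ply 4, O at XXO/XXO/O.. | (2,1)=+1→XXO/XXO/OO.*; (2,2)=-1→XXO/XXO/O.O
ply 5: XXO/XXO/OO. is terminal -1 (X); from .X./X.O/O.. depth 5

value(.X./X.O/O.., X) = -1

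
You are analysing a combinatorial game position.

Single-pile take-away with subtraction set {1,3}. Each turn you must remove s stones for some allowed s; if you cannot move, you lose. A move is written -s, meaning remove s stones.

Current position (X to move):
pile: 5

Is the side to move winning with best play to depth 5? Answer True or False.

X winning at [5]: True

ply 1, X at 5 | -1=+1→4*; -3=+1→2
ply 2, O at 4 | -1=-1→3*; -3=-1→1
ply 3, X at 3 | -1=+1→2*; -3=+1→0
ply 4, O at 2 | -1=-1→1*
ply 5, X at 1 | -1=+1→0*
ply 6: 0 is terminal -1 (O); from 5 depth 5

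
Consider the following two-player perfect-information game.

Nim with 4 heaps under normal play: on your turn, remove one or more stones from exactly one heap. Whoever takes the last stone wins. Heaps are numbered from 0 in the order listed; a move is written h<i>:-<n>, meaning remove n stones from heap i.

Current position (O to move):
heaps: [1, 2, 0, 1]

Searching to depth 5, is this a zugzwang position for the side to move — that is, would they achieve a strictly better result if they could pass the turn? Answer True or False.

ply 1, O at (1,2,0,1) | h0:-1=-1→(0,2,0,1); h1:-1=-1→(1,1,0,1); h1:-2=+1→(1,0,0,1)*; h3:-1=-1→(1,2,0,0)
ply 2, X at (1,0,0,1) | h0:-1=-1→(0,0,0,1)*; h3:-1=-1→(1,0,0,0)
ply 3, O at (0,0,0,1) | h3:-1=+1→(0,0,0,0)*
ply 4: (0,0,0,0) is terminal -1 (X); from (1,2,0,1) depth 5
suppose O passes — search the same position with X to move:
pass> ply 1, X at (1,2,0,1) | h0:-1=-1→(0,2,0,1); h1:-1=-1→(1,1,0,1); h1:-2=+1→(1,0,0,1)*; h3:-1=-1→(1,2,0,0)
pass> ply 2, O at (1,0,0,1) | h0:-1=-1→(0,0,0,1)*; h3:-1=-1→(1,0,0,0)
pass> ply 3, X at (0,0,0,1) | h3:-1=+1→(0,0,0,0)*
pass> ply 4: (0,0,0,0) is terminal -1 (O); from (1,2,0,1) depth 5
for O: play +1, pass -1

zugzwang((1,2,0,1), O) = False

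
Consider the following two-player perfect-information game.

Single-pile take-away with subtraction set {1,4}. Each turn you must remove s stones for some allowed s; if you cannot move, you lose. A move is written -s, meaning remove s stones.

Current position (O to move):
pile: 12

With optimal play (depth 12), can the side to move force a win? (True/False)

O winning at [12]: False

p1 O@[12]: -1[11]-1* -4[8]-1
p2 X@[11]: -1[10]+1* -4[7]+1
p3 O@[10]: -1[9]-1* -4[6]-1
p4 X@[9]: -1[8]-1 -4[5]+1*
p5 O@[5]: -1[4]-1* -4[1]-1
p6 X@[4]: -1[3]-1 -4[0]+1*
p7 O@[0] terminal -1; root [12] d12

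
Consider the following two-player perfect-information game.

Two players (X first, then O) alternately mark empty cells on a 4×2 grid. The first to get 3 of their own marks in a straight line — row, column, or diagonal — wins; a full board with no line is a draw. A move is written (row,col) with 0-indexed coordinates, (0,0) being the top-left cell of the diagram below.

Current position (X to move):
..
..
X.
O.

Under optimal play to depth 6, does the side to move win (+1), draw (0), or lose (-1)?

value(../../X./O., X) = 0

p1 X@[../../X./O.]: (0,0)[X./../X./O.]+0* (0,1)[.X/../X./O.]+0 (1,0)[../X./X./O.]+0 (1,1)[../.X/X./O.]+0 (2,1)[../../XX/O.]+0 (3,1)[../../X./OX]+0
p2 O@[X./../X./O.]: (0,1)[XO/../X./O.]-1 (1,0)[X./O./X./O.]+0* (1,1)[X./.O/X./O.]-1 (2,1)[X./../XO/O.]-1 (3,1)[X./../X./OO]-1
p3 X@[X./O./X./O.]: (0,1)[XX/O./X./O.]+0* (1,1)[X./OX/X./O.]+0 (2,1)[X./O./XX/O.]+0 (3,1)[X./O./X./OX]+0
p4 O@[XX/O./X./O.]: (1,1)[XX/OO/X./O.]+0* (2,1)[XX/O./XO/O.]+0 (3,1)[XX/O./X./OO]+0
p5 X@[XX/OO/X./O.]: (2,1)[XX/OO/XX/O.]+0* (3,1)[XX/OO/X./OX]+0
p6 O@[XX/OO/XX/O.]: (3,1)[XX/OO/XX/OO]+0*
p7 X@[XX/OO/XX/OO] terminal +0; root [../../X./O.] d6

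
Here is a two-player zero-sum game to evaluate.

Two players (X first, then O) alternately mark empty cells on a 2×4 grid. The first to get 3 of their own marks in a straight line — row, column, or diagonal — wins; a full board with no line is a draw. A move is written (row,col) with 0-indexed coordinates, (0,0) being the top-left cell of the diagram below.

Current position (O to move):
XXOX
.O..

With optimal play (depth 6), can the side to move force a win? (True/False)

[XXOX/.O..] O move#1: (1,0):+0/XXOX/OO.., (1,2):+1/XXOX/.OO.*, (1,3):+0/XXOX/.O.O
[XXOX/.OO.] X move#2: (1,0):-1/XXOX/XOO.*, (1,3):-1/XXOX/.OOX
[XXOX/XOO.] O move#3: (1,3):+1/XXOX/XOOO*
[XXOX/XOOO] end (terminal -1, X#4); searched XXOX/.O.. to 6

O winning at [XXOX/.O..]: True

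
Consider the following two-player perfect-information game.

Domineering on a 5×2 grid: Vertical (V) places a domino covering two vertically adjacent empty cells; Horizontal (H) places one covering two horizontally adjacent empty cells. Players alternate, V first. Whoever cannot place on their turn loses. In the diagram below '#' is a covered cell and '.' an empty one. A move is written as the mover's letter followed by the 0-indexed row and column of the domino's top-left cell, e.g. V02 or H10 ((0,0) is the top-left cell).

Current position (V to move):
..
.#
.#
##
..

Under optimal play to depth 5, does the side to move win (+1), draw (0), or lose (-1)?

value(../.#/.#/##/.., V) = -1

ply 1, V at ../.#/.#/##/.. | V00=-1→#./##/.#/##/..*; V10=-1→../##/##/##/..
ply 2, H at #./##/.#/##/.. | H40=+1→#./##/.#/##/##*
ply 3: #./##/.#/##/## is terminal -1 (V); from ../.#/.#/##/.. depth 5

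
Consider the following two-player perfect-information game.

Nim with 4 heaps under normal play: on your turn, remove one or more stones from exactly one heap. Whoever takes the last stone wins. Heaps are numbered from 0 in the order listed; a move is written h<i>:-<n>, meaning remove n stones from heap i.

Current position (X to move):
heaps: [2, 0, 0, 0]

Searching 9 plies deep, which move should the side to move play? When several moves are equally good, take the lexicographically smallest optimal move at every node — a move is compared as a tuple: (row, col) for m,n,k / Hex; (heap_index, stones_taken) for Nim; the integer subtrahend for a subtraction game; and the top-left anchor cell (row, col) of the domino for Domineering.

[(2,0,0,0)] X move#1: h0:-1:-1/(1,0,0,0), h0:-2:+1/(0,0,0,0)*
[(0,0,0,0)] end (terminal -1, O#2); searched (2,0,0,0) to 9

X's best at [(2,0,0,0)]: h0:-2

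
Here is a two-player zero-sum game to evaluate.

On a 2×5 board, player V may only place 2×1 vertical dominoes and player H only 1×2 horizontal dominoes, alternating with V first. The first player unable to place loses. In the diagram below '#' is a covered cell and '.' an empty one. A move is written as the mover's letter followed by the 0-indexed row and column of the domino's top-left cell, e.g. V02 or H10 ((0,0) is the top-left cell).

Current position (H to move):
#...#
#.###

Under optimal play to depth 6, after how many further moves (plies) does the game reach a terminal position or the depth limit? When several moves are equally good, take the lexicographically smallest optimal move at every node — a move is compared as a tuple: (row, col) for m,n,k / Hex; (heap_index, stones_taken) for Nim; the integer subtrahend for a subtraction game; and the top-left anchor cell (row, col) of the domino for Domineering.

PV length from [#...#/#.###]: 1 ply

p1 H@[#...#/#.###]: H01[###.#/#.###]+1* H02[#.###/#.###]-1
p2 V@[###.#/#.###] terminal -1; root [#...#/#.###] d6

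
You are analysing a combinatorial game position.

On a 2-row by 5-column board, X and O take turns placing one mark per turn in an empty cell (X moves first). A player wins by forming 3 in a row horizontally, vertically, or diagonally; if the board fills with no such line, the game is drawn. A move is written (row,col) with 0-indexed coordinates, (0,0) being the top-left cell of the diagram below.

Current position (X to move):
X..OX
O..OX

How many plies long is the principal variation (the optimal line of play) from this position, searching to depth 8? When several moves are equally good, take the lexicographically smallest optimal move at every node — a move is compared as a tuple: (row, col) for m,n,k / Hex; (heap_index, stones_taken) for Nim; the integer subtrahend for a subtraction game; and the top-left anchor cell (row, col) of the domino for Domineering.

p1 X@[X..OX/O..OX]: (0,1)[XX.OX/O..OX]+0* (0,2)[X.XOX/O..OX]+0 (1,1)[X..OX/OX.OX]+0 (1,2)[X..OX/O.XOX]+0
p2 O@[XX.OX/O..OX]: (0,2)[XXOOX/O..OX]+0* (1,1)[XX.OX/OO.OX]-1 (1,2)[XX.OX/O.OOX]-1
p3 X@[XXOOX/O..OX]: (1,1)[XXOOX/OX.OX]+0* (1,2)[XXOOX/O.XOX]+0
p4 O@[XXOOX/OX.OX]: (1,2)[XXOOX/OXOOX]+0*
p5 X@[XXOOX/OXOOX] terminal +0; root [X..OX/O..OX] d8

PV length from [X..OX/O..OX]: 4 plies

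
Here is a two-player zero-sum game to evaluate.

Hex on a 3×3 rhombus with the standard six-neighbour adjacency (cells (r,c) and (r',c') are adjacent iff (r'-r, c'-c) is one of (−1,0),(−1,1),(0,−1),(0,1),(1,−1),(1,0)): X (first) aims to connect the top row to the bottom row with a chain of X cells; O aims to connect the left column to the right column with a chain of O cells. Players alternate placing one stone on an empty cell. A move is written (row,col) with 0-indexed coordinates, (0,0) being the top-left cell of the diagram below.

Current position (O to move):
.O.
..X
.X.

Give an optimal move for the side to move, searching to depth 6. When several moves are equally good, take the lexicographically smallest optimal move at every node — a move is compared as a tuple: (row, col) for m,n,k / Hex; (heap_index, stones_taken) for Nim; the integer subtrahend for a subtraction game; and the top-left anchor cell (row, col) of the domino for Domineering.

ply 1, O at .O./..X/.X. | (0,0)=-1→OO./..X/.X.; (0,2)=+1→.OO/..X/.X.*; (1,0)=-1→.O./O.X/.X.; (1,1)=-1→.O./.OX/.X.; (2,0)=-1→.O./..X/OX.; (2,2)=-1→.O./..X/.XO
ply 2, X at .OO/..X/.X. | (0,0)=-1→XOO/..X/.X.*; (1,0)=-1→.OO/X.X/.X.; (1,1)=-1→.OO/.XX/.X.; (2,0)=-1→.OO/..X/XX.; (2,2)=-1→.OO/..X/.XX
ply 3, O at XOO/..X/.X. | (1,0)=+1→XOO/O.X/.X.*; (1,1)=+1→XOO/.OX/.X.; (2,0)=+1→XOO/..X/OX.; (2,2)=-1→XOO/..X/.XO
ply 4: XOO/O.X/.X. is terminal -1 (X); from .O./..X/.X. depth 6

O's best at [.O./..X/.X.]: (0,2)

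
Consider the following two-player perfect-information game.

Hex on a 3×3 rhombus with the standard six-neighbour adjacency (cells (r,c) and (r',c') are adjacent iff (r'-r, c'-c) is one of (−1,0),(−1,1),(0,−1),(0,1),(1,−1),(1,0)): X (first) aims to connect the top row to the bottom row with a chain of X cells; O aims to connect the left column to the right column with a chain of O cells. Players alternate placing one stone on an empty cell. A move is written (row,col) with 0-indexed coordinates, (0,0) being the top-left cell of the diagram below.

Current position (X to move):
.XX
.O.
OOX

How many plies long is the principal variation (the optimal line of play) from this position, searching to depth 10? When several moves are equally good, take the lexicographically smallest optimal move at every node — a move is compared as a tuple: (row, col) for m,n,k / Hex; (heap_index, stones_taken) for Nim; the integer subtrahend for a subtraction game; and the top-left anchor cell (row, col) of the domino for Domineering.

PV length from [.XX/.O./OOX]: 1 ply

ply 1, X at .XX/.O./OOX | (0,0)=-1→XXX/.O./OOX; (1,0)=-1→.XX/XO./OOX; (1,2)=+1→.XX/.OX/OOX*
ply 2: .XX/.OX/OOX is terminal -1 (O); from .XX/.O./OOX depth 10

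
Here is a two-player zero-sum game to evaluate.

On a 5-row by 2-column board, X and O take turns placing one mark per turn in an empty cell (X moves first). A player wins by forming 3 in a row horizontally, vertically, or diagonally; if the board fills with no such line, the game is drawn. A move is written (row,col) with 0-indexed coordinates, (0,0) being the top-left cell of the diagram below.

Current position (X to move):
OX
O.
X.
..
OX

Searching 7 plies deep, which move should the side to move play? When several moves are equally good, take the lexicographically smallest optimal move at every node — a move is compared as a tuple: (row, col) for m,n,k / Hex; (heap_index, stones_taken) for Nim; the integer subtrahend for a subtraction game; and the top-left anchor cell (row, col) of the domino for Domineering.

X's best at [OX/O./X./../OX]: (2,1)

[OX/O./X./../OX] X move#1: (1,1):+0/OX/OX/X./../OX, (2,1):+1/OX/O./XX/../OX*, (3,0):+0/OX/O./X./X./OX, (3,1):+0/OX/O./X./.X/OX
[OX/O./XX/../OX] O move#2: (1,1):-1/OX/OO/XX/../OX*, (3,0):-1/OX/O./XX/O./OX, (3,1):-1/OX/O./XX/.O/OX
[OX/OO/XX/../OX] X move#3: (3,0):+0/OX/OO/XX/X./OX, (3,1):+1/OX/OO/XX/.X/OX*
[OX/OO/XX/.X/OX] end (terminal -1, O#4); searched OX/O./X./../OX to 7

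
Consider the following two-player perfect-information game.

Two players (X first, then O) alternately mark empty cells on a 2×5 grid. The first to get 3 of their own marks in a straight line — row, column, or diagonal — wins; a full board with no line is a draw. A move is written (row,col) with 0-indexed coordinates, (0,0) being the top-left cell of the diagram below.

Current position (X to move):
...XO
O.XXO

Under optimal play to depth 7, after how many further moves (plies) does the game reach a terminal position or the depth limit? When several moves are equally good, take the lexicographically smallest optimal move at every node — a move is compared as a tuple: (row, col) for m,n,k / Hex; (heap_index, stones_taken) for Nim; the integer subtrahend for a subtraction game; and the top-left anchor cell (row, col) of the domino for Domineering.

PV length from [...XO/O.XXO]: 3 plies

[...XO/O.XXO] X move#1: (0,0):+0/X..XO/O.XXO, (0,1):+1/.X.XO/O.XXO*, (0,2):+1/..XXO/O.XXO, (1,1):+1/...XO/OXXXO
[.X.XO/O.XXO] O move#2: (0,0):-1/OX.XO/O.XXO*, (0,2):-1/.XOXO/O.XXO, (1,1):-1/.X.XO/OOXXO
[OX.XO/O.XXO] X move#3: (0,2):+1/OXXXO/O.XXO*, (1,1):+1/OX.XO/OXXXO
[OXXXO/O.XXO] end (terminal -1, O#4); searched ...XO/O.XXO to 7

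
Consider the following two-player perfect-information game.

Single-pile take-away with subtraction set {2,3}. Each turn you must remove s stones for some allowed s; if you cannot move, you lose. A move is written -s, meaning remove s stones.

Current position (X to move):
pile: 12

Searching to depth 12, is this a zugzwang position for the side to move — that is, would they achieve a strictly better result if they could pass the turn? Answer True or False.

[12] X move#1: -2:+1/10*, -3:-1/9
[10] O move#2: -2:-1/8*, -3:-1/7
[8] X move#3: -2:+1/6*, -3:+1/5
[6] O move#4: -2:-1/4*, -3:-1/3
[4] X move#5: -2:-1/2, -3:+1/1*
[1] end (terminal -1, O#6); searched 12 to 12
if X skipped the turn, O would face:
~ [12] O move#1: -2:+1/10*, -3:-1/9
~ [10] X move#2: -2:-1/8*, -3:-1/7
~ [8] O move#3: -2:+1/6*, -3:+1/5
~ [6] X move#4: -2:-1/4*, -3:-1/3
~ [4] O move#5: -2:-1/2, -3:+1/1*
~ [1] end (terminal -1, X#6); searched 12 to 12
compare (X): move=+1 vs pass=-1

zugzwang(12, X) = False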